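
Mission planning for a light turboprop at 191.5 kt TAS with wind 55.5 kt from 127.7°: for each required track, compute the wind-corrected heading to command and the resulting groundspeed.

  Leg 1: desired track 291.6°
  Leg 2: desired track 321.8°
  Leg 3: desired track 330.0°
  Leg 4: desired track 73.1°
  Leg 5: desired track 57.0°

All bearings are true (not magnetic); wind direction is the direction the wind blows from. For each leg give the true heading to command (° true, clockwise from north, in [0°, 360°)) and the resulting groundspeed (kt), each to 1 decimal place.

Leg 1: heading=287.0°, groundspeed=244.2 kt
Leg 2: heading=325.8°, groundspeed=244.8 kt
Leg 3: heading=336.3°, groundspeed=241.7 kt
Leg 4: heading=86.8°, groundspeed=153.9 kt
Leg 5: heading=72.9°, groundspeed=165.9 kt

Leg 1: desired track 291.6°; wind correction -4.6° → command heading 287.0°, groundspeed 244.2 kt
Leg 2: desired track 321.8°; wind correction +4.0° → command heading 325.8°, groundspeed 244.8 kt
Leg 3: desired track 330.0°; wind correction +6.3° → command heading 336.3°, groundspeed 241.7 kt
Leg 4: desired track 73.1°; wind correction +13.7° → command heading 86.8°, groundspeed 153.9 kt
Leg 5: desired track 57.0°; wind correction +15.9° → command heading 72.9°, groundspeed 165.9 kt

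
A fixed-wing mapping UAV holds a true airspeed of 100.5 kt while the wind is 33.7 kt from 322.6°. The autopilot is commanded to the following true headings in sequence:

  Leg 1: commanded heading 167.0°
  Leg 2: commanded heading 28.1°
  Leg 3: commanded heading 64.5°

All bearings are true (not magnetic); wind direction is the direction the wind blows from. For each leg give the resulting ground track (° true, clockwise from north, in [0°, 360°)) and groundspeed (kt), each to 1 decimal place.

Leg 1: heading 167.0°; drift -6.1° → track 160.9°, groundspeed 131.9 kt
Leg 2: heading 28.1°; drift +19.5° → track 47.6°, groundspeed 91.8 kt
Leg 3: heading 64.5°; drift +17.1° → track 81.6°, groundspeed 112.4 kt

Leg 1: track=160.9°, groundspeed=131.9 kt
Leg 2: track=47.6°, groundspeed=91.8 kt
Leg 3: track=81.6°, groundspeed=112.4 kt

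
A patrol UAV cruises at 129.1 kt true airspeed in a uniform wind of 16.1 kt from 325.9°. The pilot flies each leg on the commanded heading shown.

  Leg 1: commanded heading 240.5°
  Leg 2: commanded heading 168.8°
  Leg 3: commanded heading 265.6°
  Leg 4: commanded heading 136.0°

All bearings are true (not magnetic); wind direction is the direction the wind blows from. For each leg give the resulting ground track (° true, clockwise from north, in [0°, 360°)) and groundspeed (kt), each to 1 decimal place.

Leg 1: track=233.3°, groundspeed=128.8 kt
Leg 2: track=166.3°, groundspeed=144.1 kt
Leg 3: track=259.0°, groundspeed=121.9 kt
Leg 4: track=137.1°, groundspeed=145.0 kt

Leg 1: heading 240.5°; drift -7.2° → track 233.3°, groundspeed 128.8 kt
Leg 2: heading 168.8°; drift -2.5° → track 166.3°, groundspeed 144.1 kt
Leg 3: heading 265.6°; drift -6.6° → track 259.0°, groundspeed 121.9 kt
Leg 4: heading 136.0°; drift +1.1° → track 137.1°, groundspeed 145.0 kt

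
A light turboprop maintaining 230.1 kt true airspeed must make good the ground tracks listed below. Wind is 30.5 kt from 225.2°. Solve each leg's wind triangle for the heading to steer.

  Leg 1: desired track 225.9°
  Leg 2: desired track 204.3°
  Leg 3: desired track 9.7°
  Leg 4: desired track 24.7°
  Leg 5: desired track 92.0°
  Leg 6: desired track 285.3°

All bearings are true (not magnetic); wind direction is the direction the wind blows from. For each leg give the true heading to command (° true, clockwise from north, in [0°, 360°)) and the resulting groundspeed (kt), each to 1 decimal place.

Leg 1: desired track 225.9°; wind correction -0.1° → command heading 225.8°, groundspeed 199.6 kt
Leg 2: desired track 204.3°; wind correction +2.7° → command heading 207.0°, groundspeed 201.3 kt
Leg 3: desired track 9.7°; wind correction -4.4° → command heading 5.3°, groundspeed 254.2 kt
Leg 4: desired track 24.7°; wind correction -2.7° → command heading 22.0°, groundspeed 258.4 kt
Leg 5: desired track 92.0°; wind correction +5.5° → command heading 97.5°, groundspeed 249.9 kt
Leg 6: desired track 285.3°; wind correction -6.6° → command heading 278.7°, groundspeed 213.4 kt

Leg 1: heading=225.8°, groundspeed=199.6 kt
Leg 2: heading=207.0°, groundspeed=201.3 kt
Leg 3: heading=5.3°, groundspeed=254.2 kt
Leg 4: heading=22.0°, groundspeed=258.4 kt
Leg 5: heading=97.5°, groundspeed=249.9 kt
Leg 6: heading=278.7°, groundspeed=213.4 kt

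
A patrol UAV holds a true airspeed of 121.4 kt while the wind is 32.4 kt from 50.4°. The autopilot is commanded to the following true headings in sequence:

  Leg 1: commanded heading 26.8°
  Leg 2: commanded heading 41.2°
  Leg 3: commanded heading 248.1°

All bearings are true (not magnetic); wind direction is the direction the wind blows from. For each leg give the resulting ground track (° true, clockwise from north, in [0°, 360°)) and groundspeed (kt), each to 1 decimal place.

Leg 1: track=18.7°, groundspeed=92.6 kt
Leg 2: track=37.9°, groundspeed=89.6 kt
Leg 3: track=244.4°, groundspeed=152.6 kt

Leg 1: heading 26.8°; drift -8.1° → track 18.7°, groundspeed 92.6 kt
Leg 2: heading 41.2°; drift -3.3° → track 37.9°, groundspeed 89.6 kt
Leg 3: heading 248.1°; drift -3.7° → track 244.4°, groundspeed 152.6 kt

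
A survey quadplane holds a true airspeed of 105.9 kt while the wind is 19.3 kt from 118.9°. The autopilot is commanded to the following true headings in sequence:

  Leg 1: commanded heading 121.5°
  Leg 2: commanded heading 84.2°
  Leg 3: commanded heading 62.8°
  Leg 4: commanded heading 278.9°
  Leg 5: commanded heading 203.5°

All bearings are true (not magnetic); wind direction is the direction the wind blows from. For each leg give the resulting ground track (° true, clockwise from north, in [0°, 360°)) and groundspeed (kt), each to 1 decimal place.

Leg 1: heading 121.5°; drift +0.6° → track 122.1°, groundspeed 86.6 kt
Leg 2: heading 84.2°; drift -7.0° → track 77.2°, groundspeed 90.7 kt
Leg 3: heading 62.8°; drift -9.6° → track 53.2°, groundspeed 96.5 kt
Leg 4: heading 278.9°; drift +3.0° → track 281.9°, groundspeed 124.2 kt
Leg 5: heading 203.5°; drift +10.5° → track 214.0°, groundspeed 105.8 kt

Leg 1: track=122.1°, groundspeed=86.6 kt
Leg 2: track=77.2°, groundspeed=90.7 kt
Leg 3: track=53.2°, groundspeed=96.5 kt
Leg 4: track=281.9°, groundspeed=124.2 kt
Leg 5: track=214.0°, groundspeed=105.8 kt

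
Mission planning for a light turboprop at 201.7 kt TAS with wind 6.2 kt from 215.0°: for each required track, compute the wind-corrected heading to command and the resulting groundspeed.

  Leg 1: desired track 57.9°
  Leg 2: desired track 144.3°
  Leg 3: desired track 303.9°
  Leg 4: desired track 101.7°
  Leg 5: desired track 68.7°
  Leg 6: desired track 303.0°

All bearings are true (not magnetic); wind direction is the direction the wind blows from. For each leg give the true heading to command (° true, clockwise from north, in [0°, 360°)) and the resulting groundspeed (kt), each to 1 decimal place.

Leg 1: desired track 57.9°; wind correction +0.7° → command heading 58.6°, groundspeed 207.4 kt
Leg 2: desired track 144.3°; wind correction +1.7° → command heading 146.0°, groundspeed 199.6 kt
Leg 3: desired track 303.9°; wind correction -1.8° → command heading 302.1°, groundspeed 201.5 kt
Leg 4: desired track 101.7°; wind correction +1.6° → command heading 103.3°, groundspeed 204.1 kt
Leg 5: desired track 68.7°; wind correction +1.0° → command heading 69.7°, groundspeed 206.8 kt
Leg 6: desired track 303.0°; wind correction -1.8° → command heading 301.2°, groundspeed 201.4 kt

Leg 1: heading=58.6°, groundspeed=207.4 kt
Leg 2: heading=146.0°, groundspeed=199.6 kt
Leg 3: heading=302.1°, groundspeed=201.5 kt
Leg 4: heading=103.3°, groundspeed=204.1 kt
Leg 5: heading=69.7°, groundspeed=206.8 kt
Leg 6: heading=301.2°, groundspeed=201.4 kt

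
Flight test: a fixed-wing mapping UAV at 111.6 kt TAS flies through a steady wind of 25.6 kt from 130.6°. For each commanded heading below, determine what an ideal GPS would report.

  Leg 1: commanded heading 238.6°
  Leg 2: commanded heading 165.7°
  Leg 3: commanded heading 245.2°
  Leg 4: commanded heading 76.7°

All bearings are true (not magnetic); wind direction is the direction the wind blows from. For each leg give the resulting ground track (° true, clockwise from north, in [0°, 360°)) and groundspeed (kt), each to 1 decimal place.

Leg 1: heading 238.6°; drift +11.5° → track 250.1°, groundspeed 122.0 kt
Leg 2: heading 165.7°; drift +9.2° → track 174.9°, groundspeed 91.8 kt
Leg 3: heading 245.2°; drift +10.8° → track 256.0°, groundspeed 124.5 kt
Leg 4: heading 76.7°; drift -12.1° → track 64.6°, groundspeed 98.7 kt

Leg 1: track=250.1°, groundspeed=122.0 kt
Leg 2: track=174.9°, groundspeed=91.8 kt
Leg 3: track=256.0°, groundspeed=124.5 kt
Leg 4: track=64.6°, groundspeed=98.7 kt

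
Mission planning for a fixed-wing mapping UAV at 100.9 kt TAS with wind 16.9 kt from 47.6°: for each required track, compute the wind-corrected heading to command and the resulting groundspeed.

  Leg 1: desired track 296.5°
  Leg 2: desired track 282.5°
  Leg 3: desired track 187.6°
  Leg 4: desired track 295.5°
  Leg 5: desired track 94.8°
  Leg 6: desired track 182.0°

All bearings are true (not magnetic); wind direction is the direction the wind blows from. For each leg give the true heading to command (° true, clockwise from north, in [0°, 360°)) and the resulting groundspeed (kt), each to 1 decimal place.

Leg 1: desired track 296.5°; wind correction +9.0° → command heading 305.5°, groundspeed 105.7 kt
Leg 2: desired track 282.5°; wind correction +7.9° → command heading 290.4°, groundspeed 109.7 kt
Leg 3: desired track 187.6°; wind correction -6.2° → command heading 181.4°, groundspeed 113.3 kt
Leg 4: desired track 295.5°; wind correction +8.9° → command heading 304.4°, groundspeed 106.0 kt
Leg 5: desired track 94.8°; wind correction -7.1° → command heading 87.7°, groundspeed 88.7 kt
Leg 6: desired track 182.0°; wind correction -6.9° → command heading 175.1°, groundspeed 112.0 kt

Leg 1: heading=305.5°, groundspeed=105.7 kt
Leg 2: heading=290.4°, groundspeed=109.7 kt
Leg 3: heading=181.4°, groundspeed=113.3 kt
Leg 4: heading=304.4°, groundspeed=106.0 kt
Leg 5: heading=87.7°, groundspeed=88.7 kt
Leg 6: heading=175.1°, groundspeed=112.0 kt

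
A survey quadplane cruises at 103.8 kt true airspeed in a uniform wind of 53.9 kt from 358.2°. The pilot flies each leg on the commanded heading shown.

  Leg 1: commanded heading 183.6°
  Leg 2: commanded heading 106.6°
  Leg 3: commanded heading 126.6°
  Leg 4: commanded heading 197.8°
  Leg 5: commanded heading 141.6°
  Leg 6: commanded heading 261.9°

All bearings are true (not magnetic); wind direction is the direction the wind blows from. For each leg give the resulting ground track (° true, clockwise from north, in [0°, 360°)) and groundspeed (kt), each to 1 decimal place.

Leg 1: heading 183.6°; drift -1.8° → track 181.8°, groundspeed 157.5 kt
Leg 2: heading 106.6°; drift +22.9° → track 129.5°, groundspeed 131.2 kt
Leg 3: heading 126.6°; drift +17.1° → track 143.7°, groundspeed 143.6 kt
Leg 4: heading 197.8°; drift -6.7° → track 191.1°, groundspeed 155.6 kt
Leg 5: heading 141.6°; drift +12.3° → track 153.9°, groundspeed 150.5 kt
Leg 6: heading 261.9°; drift -26.0° → track 235.9°, groundspeed 122.1 kt

Leg 1: track=181.8°, groundspeed=157.5 kt
Leg 2: track=129.5°, groundspeed=131.2 kt
Leg 3: track=143.7°, groundspeed=143.6 kt
Leg 4: track=191.1°, groundspeed=155.6 kt
Leg 5: track=153.9°, groundspeed=150.5 kt
Leg 6: track=235.9°, groundspeed=122.1 kt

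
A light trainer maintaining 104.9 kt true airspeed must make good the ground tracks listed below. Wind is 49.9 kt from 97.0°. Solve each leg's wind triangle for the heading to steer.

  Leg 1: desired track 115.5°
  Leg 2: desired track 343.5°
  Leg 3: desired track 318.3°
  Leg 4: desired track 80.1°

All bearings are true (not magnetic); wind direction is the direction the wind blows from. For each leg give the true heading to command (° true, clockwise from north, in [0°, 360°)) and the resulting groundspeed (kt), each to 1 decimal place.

Leg 1: desired track 115.5°; wind correction -8.7° → command heading 106.8°, groundspeed 56.4 kt
Leg 2: desired track 343.5°; wind correction +25.9° → command heading 9.4°, groundspeed 114.3 kt
Leg 3: desired track 318.3°; wind correction +18.3° → command heading 336.6°, groundspeed 137.1 kt
Leg 4: desired track 80.1°; wind correction +7.9° → command heading 88.0°, groundspeed 56.1 kt

Leg 1: heading=106.8°, groundspeed=56.4 kt
Leg 2: heading=9.4°, groundspeed=114.3 kt
Leg 3: heading=336.6°, groundspeed=137.1 kt
Leg 4: heading=88.0°, groundspeed=56.1 kt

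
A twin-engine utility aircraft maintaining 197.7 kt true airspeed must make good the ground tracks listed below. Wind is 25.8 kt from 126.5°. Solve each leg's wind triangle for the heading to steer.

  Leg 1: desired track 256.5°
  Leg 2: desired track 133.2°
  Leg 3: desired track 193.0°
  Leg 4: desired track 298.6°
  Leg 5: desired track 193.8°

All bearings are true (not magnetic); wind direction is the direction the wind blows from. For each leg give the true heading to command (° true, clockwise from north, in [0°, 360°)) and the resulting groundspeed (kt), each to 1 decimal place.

Leg 1: desired track 256.5°; wind correction -5.7° → command heading 250.8°, groundspeed 213.3 kt
Leg 2: desired track 133.2°; wind correction -0.9° → command heading 132.3°, groundspeed 172.1 kt
Leg 3: desired track 193.0°; wind correction -6.9° → command heading 186.1°, groundspeed 186.0 kt
Leg 4: desired track 298.6°; wind correction -1.0° → command heading 297.6°, groundspeed 223.2 kt
Leg 5: desired track 193.8°; wind correction -6.9° → command heading 186.9°, groundspeed 186.3 kt

Leg 1: heading=250.8°, groundspeed=213.3 kt
Leg 2: heading=132.3°, groundspeed=172.1 kt
Leg 3: heading=186.1°, groundspeed=186.0 kt
Leg 4: heading=297.6°, groundspeed=223.2 kt
Leg 5: heading=186.9°, groundspeed=186.3 kt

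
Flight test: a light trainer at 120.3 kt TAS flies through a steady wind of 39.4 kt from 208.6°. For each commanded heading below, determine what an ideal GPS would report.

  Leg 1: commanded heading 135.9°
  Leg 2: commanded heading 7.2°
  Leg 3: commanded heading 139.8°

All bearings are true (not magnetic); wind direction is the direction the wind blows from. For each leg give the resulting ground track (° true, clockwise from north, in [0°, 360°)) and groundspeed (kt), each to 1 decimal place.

Leg 1: track=116.8°, groundspeed=114.9 kt
Leg 2: track=12.4°, groundspeed=157.6 kt
Leg 3: track=120.7°, groundspeed=112.2 kt

Leg 1: heading 135.9°; drift -19.1° → track 116.8°, groundspeed 114.9 kt
Leg 2: heading 7.2°; drift +5.2° → track 12.4°, groundspeed 157.6 kt
Leg 3: heading 139.8°; drift -19.1° → track 120.7°, groundspeed 112.2 kt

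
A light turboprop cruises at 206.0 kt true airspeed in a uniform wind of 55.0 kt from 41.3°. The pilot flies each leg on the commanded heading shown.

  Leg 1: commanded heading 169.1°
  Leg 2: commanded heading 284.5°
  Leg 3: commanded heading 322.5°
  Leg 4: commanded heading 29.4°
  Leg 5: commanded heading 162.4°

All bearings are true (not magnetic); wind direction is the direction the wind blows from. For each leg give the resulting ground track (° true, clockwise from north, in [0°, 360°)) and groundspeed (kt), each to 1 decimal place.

Leg 1: track=179.4°, groundspeed=243.6 kt
Leg 2: track=272.5°, groundspeed=236.0 kt
Leg 3: track=307.1°, groundspeed=202.6 kt
Leg 4: track=25.1°, groundspeed=152.6 kt
Leg 5: track=173.8°, groundspeed=239.1 kt

Leg 1: heading 169.1°; drift +10.3° → track 179.4°, groundspeed 243.6 kt
Leg 2: heading 284.5°; drift -12.0° → track 272.5°, groundspeed 236.0 kt
Leg 3: heading 322.5°; drift -15.4° → track 307.1°, groundspeed 202.6 kt
Leg 4: heading 29.4°; drift -4.3° → track 25.1°, groundspeed 152.6 kt
Leg 5: heading 162.4°; drift +11.4° → track 173.8°, groundspeed 239.1 kt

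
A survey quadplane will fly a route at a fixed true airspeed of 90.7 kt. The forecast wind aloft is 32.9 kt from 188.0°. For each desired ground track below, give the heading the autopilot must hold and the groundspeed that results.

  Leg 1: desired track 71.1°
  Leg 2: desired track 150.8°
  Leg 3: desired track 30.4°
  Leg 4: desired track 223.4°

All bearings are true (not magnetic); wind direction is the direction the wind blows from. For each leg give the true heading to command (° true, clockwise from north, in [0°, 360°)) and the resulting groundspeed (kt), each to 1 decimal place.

Leg 1: heading=90.0°, groundspeed=100.7 kt
Leg 2: heading=163.5°, groundspeed=62.3 kt
Leg 3: heading=38.3°, groundspeed=120.2 kt
Leg 4: heading=211.3°, groundspeed=61.9 kt

Leg 1: desired track 71.1°; wind correction +18.9° → command heading 90.0°, groundspeed 100.7 kt
Leg 2: desired track 150.8°; wind correction +12.7° → command heading 163.5°, groundspeed 62.3 kt
Leg 3: desired track 30.4°; wind correction +7.9° → command heading 38.3°, groundspeed 120.2 kt
Leg 4: desired track 223.4°; wind correction -12.1° → command heading 211.3°, groundspeed 61.9 kt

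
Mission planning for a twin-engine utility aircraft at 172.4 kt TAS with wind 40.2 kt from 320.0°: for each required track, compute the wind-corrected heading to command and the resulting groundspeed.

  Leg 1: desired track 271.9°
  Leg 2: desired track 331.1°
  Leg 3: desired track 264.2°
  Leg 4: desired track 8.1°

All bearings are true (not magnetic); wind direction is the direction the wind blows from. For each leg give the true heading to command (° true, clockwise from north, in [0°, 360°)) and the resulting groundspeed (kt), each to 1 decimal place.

Leg 1: heading=281.9°, groundspeed=142.9 kt
Leg 2: heading=328.5°, groundspeed=132.8 kt
Leg 3: heading=275.3°, groundspeed=146.6 kt
Leg 4: heading=358.1°, groundspeed=142.9 kt

Leg 1: desired track 271.9°; wind correction +10.0° → command heading 281.9°, groundspeed 142.9 kt
Leg 2: desired track 331.1°; wind correction -2.6° → command heading 328.5°, groundspeed 132.8 kt
Leg 3: desired track 264.2°; wind correction +11.1° → command heading 275.3°, groundspeed 146.6 kt
Leg 4: desired track 8.1°; wind correction -10.0° → command heading 358.1°, groundspeed 142.9 kt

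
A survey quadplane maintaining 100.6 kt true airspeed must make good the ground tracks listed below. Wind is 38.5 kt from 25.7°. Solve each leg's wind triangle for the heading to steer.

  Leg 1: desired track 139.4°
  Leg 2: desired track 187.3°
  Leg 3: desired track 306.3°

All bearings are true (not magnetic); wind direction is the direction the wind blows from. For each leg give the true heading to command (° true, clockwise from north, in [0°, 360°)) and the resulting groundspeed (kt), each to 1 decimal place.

Leg 1: heading=118.9°, groundspeed=109.7 kt
Leg 2: heading=180.4°, groundspeed=136.4 kt
Leg 3: heading=328.4°, groundspeed=86.1 kt

Leg 1: desired track 139.4°; wind correction -20.5° → command heading 118.9°, groundspeed 109.7 kt
Leg 2: desired track 187.3°; wind correction -6.9° → command heading 180.4°, groundspeed 136.4 kt
Leg 3: desired track 306.3°; wind correction +22.1° → command heading 328.4°, groundspeed 86.1 kt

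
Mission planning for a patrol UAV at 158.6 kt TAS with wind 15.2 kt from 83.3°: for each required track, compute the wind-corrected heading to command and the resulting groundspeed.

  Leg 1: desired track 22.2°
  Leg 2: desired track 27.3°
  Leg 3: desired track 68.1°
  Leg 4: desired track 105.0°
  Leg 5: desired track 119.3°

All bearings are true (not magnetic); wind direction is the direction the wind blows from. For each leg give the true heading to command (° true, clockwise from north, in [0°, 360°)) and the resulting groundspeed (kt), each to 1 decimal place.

Leg 1: desired track 22.2°; wind correction +4.8° → command heading 27.0°, groundspeed 150.7 kt
Leg 2: desired track 27.3°; wind correction +4.6° → command heading 31.9°, groundspeed 149.6 kt
Leg 3: desired track 68.1°; wind correction +1.4° → command heading 69.5°, groundspeed 143.9 kt
Leg 4: desired track 105.0°; wind correction -2.0° → command heading 103.0°, groundspeed 144.4 kt
Leg 5: desired track 119.3°; wind correction -3.2° → command heading 116.1°, groundspeed 146.1 kt

Leg 1: heading=27.0°, groundspeed=150.7 kt
Leg 2: heading=31.9°, groundspeed=149.6 kt
Leg 3: heading=69.5°, groundspeed=143.9 kt
Leg 4: heading=103.0°, groundspeed=144.4 kt
Leg 5: heading=116.1°, groundspeed=146.1 kt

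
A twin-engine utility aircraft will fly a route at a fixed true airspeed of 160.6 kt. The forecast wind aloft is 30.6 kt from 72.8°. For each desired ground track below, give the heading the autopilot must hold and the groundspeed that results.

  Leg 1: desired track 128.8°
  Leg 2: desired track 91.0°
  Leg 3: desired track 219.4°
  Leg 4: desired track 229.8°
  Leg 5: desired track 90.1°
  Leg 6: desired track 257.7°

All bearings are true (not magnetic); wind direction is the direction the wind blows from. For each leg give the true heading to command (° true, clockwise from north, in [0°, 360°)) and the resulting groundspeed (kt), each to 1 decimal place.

Leg 1: desired track 128.8°; wind correction -9.1° → command heading 119.7°, groundspeed 141.5 kt
Leg 2: desired track 91.0°; wind correction -3.4° → command heading 87.6°, groundspeed 131.2 kt
Leg 3: desired track 219.4°; wind correction -6.0° → command heading 213.4°, groundspeed 185.3 kt
Leg 4: desired track 229.8°; wind correction -4.3° → command heading 225.5°, groundspeed 188.3 kt
Leg 5: desired track 90.1°; wind correction -3.2° → command heading 86.9°, groundspeed 131.1 kt
Leg 6: desired track 257.7°; wind correction +0.9° → command heading 258.6°, groundspeed 191.1 kt

Leg 1: heading=119.7°, groundspeed=141.5 kt
Leg 2: heading=87.6°, groundspeed=131.2 kt
Leg 3: heading=213.4°, groundspeed=185.3 kt
Leg 4: heading=225.5°, groundspeed=188.3 kt
Leg 5: heading=86.9°, groundspeed=131.1 kt
Leg 6: heading=258.6°, groundspeed=191.1 kt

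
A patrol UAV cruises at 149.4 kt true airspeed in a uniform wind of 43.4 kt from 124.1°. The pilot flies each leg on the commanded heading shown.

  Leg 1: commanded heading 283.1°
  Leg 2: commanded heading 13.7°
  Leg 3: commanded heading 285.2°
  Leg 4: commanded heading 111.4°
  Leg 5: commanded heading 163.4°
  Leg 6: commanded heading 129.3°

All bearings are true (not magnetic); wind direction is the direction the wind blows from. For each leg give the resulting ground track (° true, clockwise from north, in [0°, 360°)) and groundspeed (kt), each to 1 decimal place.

Leg 1: heading 283.1°; drift +4.7° → track 287.8°, groundspeed 190.6 kt
Leg 2: heading 13.7°; drift -13.9° → track 359.8°, groundspeed 169.5 kt
Leg 3: heading 285.2°; drift +4.2° → track 289.4°, groundspeed 191.0 kt
Leg 4: heading 111.4°; drift -5.1° → track 106.3°, groundspeed 107.5 kt
Leg 5: heading 163.4°; drift +13.4° → track 176.8°, groundspeed 119.0 kt
Leg 6: heading 129.3°; drift +2.1° → track 131.4°, groundspeed 106.3 kt

Leg 1: track=287.8°, groundspeed=190.6 kt
Leg 2: track=359.8°, groundspeed=169.5 kt
Leg 3: track=289.4°, groundspeed=191.0 kt
Leg 4: track=106.3°, groundspeed=107.5 kt
Leg 5: track=176.8°, groundspeed=119.0 kt
Leg 6: track=131.4°, groundspeed=106.3 kt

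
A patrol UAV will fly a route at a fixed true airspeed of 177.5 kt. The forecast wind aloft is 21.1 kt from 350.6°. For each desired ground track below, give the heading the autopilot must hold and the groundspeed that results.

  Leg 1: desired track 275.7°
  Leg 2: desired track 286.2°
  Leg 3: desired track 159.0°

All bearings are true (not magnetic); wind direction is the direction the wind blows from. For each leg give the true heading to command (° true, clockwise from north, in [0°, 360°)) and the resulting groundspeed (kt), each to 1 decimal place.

Leg 1: heading=282.3°, groundspeed=170.8 kt
Leg 2: heading=292.4°, groundspeed=167.4 kt
Leg 3: heading=157.6°, groundspeed=198.1 kt

Leg 1: desired track 275.7°; wind correction +6.6° → command heading 282.3°, groundspeed 170.8 kt
Leg 2: desired track 286.2°; wind correction +6.2° → command heading 292.4°, groundspeed 167.4 kt
Leg 3: desired track 159.0°; wind correction -1.4° → command heading 157.6°, groundspeed 198.1 kt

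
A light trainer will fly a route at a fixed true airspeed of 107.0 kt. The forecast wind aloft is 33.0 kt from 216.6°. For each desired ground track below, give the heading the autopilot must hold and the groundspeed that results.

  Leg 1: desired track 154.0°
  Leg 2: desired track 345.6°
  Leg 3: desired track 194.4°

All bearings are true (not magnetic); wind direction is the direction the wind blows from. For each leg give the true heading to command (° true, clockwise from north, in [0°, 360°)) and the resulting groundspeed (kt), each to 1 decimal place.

Leg 1: heading=169.9°, groundspeed=87.7 kt
Leg 2: heading=331.7°, groundspeed=124.6 kt
Leg 3: heading=201.1°, groundspeed=75.7 kt

Leg 1: desired track 154.0°; wind correction +15.9° → command heading 169.9°, groundspeed 87.7 kt
Leg 2: desired track 345.6°; wind correction -13.9° → command heading 331.7°, groundspeed 124.6 kt
Leg 3: desired track 194.4°; wind correction +6.7° → command heading 201.1°, groundspeed 75.7 kt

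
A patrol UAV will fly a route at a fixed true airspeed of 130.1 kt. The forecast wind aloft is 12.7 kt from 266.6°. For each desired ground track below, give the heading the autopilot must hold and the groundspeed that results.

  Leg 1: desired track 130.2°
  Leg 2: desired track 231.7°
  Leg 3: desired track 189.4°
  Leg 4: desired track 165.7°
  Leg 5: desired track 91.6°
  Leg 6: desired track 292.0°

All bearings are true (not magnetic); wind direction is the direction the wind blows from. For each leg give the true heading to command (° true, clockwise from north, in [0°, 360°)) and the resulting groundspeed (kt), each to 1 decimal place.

Leg 1: heading=134.1°, groundspeed=139.0 kt
Leg 2: heading=234.9°, groundspeed=119.5 kt
Leg 3: heading=194.9°, groundspeed=126.7 kt
Leg 4: heading=171.2°, groundspeed=131.9 kt
Leg 5: heading=92.1°, groundspeed=142.7 kt
Leg 6: heading=289.6°, groundspeed=118.5 kt

Leg 1: desired track 130.2°; wind correction +3.9° → command heading 134.1°, groundspeed 139.0 kt
Leg 2: desired track 231.7°; wind correction +3.2° → command heading 234.9°, groundspeed 119.5 kt
Leg 3: desired track 189.4°; wind correction +5.5° → command heading 194.9°, groundspeed 126.7 kt
Leg 4: desired track 165.7°; wind correction +5.5° → command heading 171.2°, groundspeed 131.9 kt
Leg 5: desired track 91.6°; wind correction +0.5° → command heading 92.1°, groundspeed 142.7 kt
Leg 6: desired track 292.0°; wind correction -2.4° → command heading 289.6°, groundspeed 118.5 kt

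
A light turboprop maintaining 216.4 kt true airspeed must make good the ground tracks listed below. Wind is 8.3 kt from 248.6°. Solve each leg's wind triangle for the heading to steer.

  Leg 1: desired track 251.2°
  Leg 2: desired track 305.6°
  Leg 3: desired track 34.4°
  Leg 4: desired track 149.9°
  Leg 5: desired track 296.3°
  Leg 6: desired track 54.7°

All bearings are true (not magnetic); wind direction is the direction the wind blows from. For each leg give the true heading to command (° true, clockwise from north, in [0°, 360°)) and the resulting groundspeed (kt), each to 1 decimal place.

Leg 1: heading=251.1°, groundspeed=208.1 kt
Leg 2: heading=303.8°, groundspeed=211.8 kt
Leg 3: heading=33.2°, groundspeed=223.2 kt
Leg 4: heading=152.1°, groundspeed=217.5 kt
Leg 5: heading=294.7°, groundspeed=210.7 kt
Leg 6: heading=54.2°, groundspeed=224.4 kt

Leg 1: desired track 251.2°; wind correction -0.1° → command heading 251.1°, groundspeed 208.1 kt
Leg 2: desired track 305.6°; wind correction -1.8° → command heading 303.8°, groundspeed 211.8 kt
Leg 3: desired track 34.4°; wind correction -1.2° → command heading 33.2°, groundspeed 223.2 kt
Leg 4: desired track 149.9°; wind correction +2.2° → command heading 152.1°, groundspeed 217.5 kt
Leg 5: desired track 296.3°; wind correction -1.6° → command heading 294.7°, groundspeed 210.7 kt
Leg 6: desired track 54.7°; wind correction -0.5° → command heading 54.2°, groundspeed 224.4 kt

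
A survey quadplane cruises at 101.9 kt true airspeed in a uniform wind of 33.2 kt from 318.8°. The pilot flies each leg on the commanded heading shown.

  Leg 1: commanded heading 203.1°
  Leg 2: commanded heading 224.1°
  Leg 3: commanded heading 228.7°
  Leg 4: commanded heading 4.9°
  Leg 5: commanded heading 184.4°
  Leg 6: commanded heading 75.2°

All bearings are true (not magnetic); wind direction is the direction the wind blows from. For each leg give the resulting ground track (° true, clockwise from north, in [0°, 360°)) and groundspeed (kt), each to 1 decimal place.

Leg 1: heading 203.1°; drift -14.4° → track 188.7°, groundspeed 120.1 kt
Leg 2: heading 224.1°; drift -17.6° → track 206.5°, groundspeed 109.7 kt
Leg 3: heading 228.7°; drift -18.0° → track 210.7°, groundspeed 107.2 kt
Leg 4: heading 4.9°; drift +16.9° → track 21.8°, groundspeed 82.4 kt
Leg 5: heading 184.4°; drift -10.7° → track 173.7°, groundspeed 127.4 kt
Leg 6: heading 75.2°; drift +14.3° → track 89.5°, groundspeed 120.4 kt

Leg 1: track=188.7°, groundspeed=120.1 kt
Leg 2: track=206.5°, groundspeed=109.7 kt
Leg 3: track=210.7°, groundspeed=107.2 kt
Leg 4: track=21.8°, groundspeed=82.4 kt
Leg 5: track=173.7°, groundspeed=127.4 kt
Leg 6: track=89.5°, groundspeed=120.4 kt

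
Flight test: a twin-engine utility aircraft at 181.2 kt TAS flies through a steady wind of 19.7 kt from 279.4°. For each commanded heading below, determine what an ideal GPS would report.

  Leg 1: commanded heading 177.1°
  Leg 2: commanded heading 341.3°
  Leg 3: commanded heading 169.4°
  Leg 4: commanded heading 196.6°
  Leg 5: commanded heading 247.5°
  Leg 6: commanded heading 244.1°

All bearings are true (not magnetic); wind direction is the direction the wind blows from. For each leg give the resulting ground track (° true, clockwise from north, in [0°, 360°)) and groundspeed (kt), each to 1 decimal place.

Leg 1: track=171.2°, groundspeed=186.4 kt
Leg 2: track=347.1°, groundspeed=172.8 kt
Leg 3: track=163.8°, groundspeed=188.8 kt
Leg 4: track=190.4°, groundspeed=179.8 kt
Leg 5: track=243.9°, groundspeed=164.8 kt
Leg 6: track=240.2°, groundspeed=165.5 kt

Leg 1: heading 177.1°; drift -5.9° → track 171.2°, groundspeed 186.4 kt
Leg 2: heading 341.3°; drift +5.8° → track 347.1°, groundspeed 172.8 kt
Leg 3: heading 169.4°; drift -5.6° → track 163.8°, groundspeed 188.8 kt
Leg 4: heading 196.6°; drift -6.2° → track 190.4°, groundspeed 179.8 kt
Leg 5: heading 247.5°; drift -3.6° → track 243.9°, groundspeed 164.8 kt
Leg 6: heading 244.1°; drift -3.9° → track 240.2°, groundspeed 165.5 kt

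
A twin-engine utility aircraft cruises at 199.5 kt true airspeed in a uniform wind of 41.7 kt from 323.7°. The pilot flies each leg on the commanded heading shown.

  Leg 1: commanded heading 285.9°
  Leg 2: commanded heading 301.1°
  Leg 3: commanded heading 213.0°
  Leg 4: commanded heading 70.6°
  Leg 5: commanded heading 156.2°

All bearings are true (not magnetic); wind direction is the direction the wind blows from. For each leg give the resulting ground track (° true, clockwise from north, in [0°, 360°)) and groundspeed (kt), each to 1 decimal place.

Leg 1: heading 285.9°; drift -8.7° → track 277.2°, groundspeed 168.5 kt
Leg 2: heading 301.1°; drift -5.7° → track 295.4°, groundspeed 161.8 kt
Leg 3: heading 213.0°; drift -10.3° → track 202.7°, groundspeed 217.8 kt
Leg 4: heading 70.6°; drift +10.7° → track 81.3°, groundspeed 215.4 kt
Leg 5: heading 156.2°; drift -2.2° → track 154.0°, groundspeed 240.4 kt

Leg 1: track=277.2°, groundspeed=168.5 kt
Leg 2: track=295.4°, groundspeed=161.8 kt
Leg 3: track=202.7°, groundspeed=217.8 kt
Leg 4: track=81.3°, groundspeed=215.4 kt
Leg 5: track=154.0°, groundspeed=240.4 kt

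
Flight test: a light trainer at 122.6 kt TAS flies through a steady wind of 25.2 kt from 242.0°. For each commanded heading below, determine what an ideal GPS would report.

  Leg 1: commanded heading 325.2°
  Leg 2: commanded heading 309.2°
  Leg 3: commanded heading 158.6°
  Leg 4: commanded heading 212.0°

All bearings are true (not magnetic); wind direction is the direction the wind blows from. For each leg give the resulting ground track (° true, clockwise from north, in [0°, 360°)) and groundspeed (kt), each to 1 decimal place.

Leg 1: heading 325.2°; drift +11.8° → track 337.0°, groundspeed 122.2 kt
Leg 2: heading 309.2°; drift +11.6° → track 320.8°, groundspeed 115.2 kt
Leg 3: heading 158.6°; drift -11.8° → track 146.8°, groundspeed 122.3 kt
Leg 4: heading 212.0°; drift -7.1° → track 204.9°, groundspeed 101.6 kt

Leg 1: track=337.0°, groundspeed=122.2 kt
Leg 2: track=320.8°, groundspeed=115.2 kt
Leg 3: track=146.8°, groundspeed=122.3 kt
Leg 4: track=204.9°, groundspeed=101.6 kt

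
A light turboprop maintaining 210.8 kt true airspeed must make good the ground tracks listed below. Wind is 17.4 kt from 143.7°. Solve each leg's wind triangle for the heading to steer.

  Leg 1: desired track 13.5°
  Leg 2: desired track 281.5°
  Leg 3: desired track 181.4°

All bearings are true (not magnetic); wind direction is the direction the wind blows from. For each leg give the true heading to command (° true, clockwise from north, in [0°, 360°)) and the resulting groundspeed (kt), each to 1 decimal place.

Leg 1: desired track 13.5°; wind correction +3.6° → command heading 17.1°, groundspeed 221.6 kt
Leg 2: desired track 281.5°; wind correction -3.2° → command heading 278.3°, groundspeed 223.4 kt
Leg 3: desired track 181.4°; wind correction -2.9° → command heading 178.5°, groundspeed 196.8 kt

Leg 1: heading=17.1°, groundspeed=221.6 kt
Leg 2: heading=278.3°, groundspeed=223.4 kt
Leg 3: heading=178.5°, groundspeed=196.8 kt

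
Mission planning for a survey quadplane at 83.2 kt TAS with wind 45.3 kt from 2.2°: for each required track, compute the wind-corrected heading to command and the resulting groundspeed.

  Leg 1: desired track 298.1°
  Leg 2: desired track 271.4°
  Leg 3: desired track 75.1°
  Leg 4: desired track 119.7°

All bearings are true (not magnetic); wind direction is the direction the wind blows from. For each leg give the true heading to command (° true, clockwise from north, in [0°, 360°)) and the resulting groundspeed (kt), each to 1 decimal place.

Leg 1: desired track 298.1°; wind correction +29.3° → command heading 327.4°, groundspeed 52.8 kt
Leg 2: desired track 271.4°; wind correction +33.0° → command heading 304.4°, groundspeed 70.4 kt
Leg 3: desired track 75.1°; wind correction -31.4° → command heading 43.7°, groundspeed 57.7 kt
Leg 4: desired track 119.7°; wind correction -28.9° → command heading 90.8°, groundspeed 93.8 kt

Leg 1: heading=327.4°, groundspeed=52.8 kt
Leg 2: heading=304.4°, groundspeed=70.4 kt
Leg 3: heading=43.7°, groundspeed=57.7 kt
Leg 4: heading=90.8°, groundspeed=93.8 kt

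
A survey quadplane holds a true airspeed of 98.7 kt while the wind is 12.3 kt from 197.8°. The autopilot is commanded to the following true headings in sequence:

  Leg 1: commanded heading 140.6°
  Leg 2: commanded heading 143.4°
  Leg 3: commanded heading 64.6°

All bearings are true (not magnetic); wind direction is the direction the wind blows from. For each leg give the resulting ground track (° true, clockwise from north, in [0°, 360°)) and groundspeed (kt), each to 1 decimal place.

Leg 1: heading 140.6°; drift -6.4° → track 134.2°, groundspeed 92.6 kt
Leg 2: heading 143.4°; drift -6.2° → track 137.2°, groundspeed 92.1 kt
Leg 3: heading 64.6°; drift -4.8° → track 59.8°, groundspeed 107.5 kt

Leg 1: track=134.2°, groundspeed=92.6 kt
Leg 2: track=137.2°, groundspeed=92.1 kt
Leg 3: track=59.8°, groundspeed=107.5 kt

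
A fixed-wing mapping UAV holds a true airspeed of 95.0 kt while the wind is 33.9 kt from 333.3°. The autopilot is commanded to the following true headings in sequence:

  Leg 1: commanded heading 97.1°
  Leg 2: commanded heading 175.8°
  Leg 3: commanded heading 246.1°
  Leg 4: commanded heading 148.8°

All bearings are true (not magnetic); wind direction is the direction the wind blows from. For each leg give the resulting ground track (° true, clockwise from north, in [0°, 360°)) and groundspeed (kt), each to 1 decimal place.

Leg 1: track=111.0°, groundspeed=117.3 kt
Leg 2: track=169.9°, groundspeed=127.0 kt
Leg 3: track=226.2°, groundspeed=99.3 kt
Leg 4: track=150.0°, groundspeed=128.8 kt

Leg 1: heading 97.1°; drift +13.9° → track 111.0°, groundspeed 117.3 kt
Leg 2: heading 175.8°; drift -5.9° → track 169.9°, groundspeed 127.0 kt
Leg 3: heading 246.1°; drift -19.9° → track 226.2°, groundspeed 99.3 kt
Leg 4: heading 148.8°; drift +1.2° → track 150.0°, groundspeed 128.8 kt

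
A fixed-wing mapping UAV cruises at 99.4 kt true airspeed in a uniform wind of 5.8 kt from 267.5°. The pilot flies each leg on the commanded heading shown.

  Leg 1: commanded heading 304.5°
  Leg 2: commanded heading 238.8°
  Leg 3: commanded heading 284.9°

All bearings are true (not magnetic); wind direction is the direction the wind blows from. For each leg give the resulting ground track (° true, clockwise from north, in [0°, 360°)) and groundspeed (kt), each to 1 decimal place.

Leg 1: heading 304.5°; drift +2.1° → track 306.6°, groundspeed 94.8 kt
Leg 2: heading 238.8°; drift -1.7° → track 237.1°, groundspeed 94.4 kt
Leg 3: heading 284.9°; drift +1.1° → track 286.0°, groundspeed 93.9 kt

Leg 1: track=306.6°, groundspeed=94.8 kt
Leg 2: track=237.1°, groundspeed=94.4 kt
Leg 3: track=286.0°, groundspeed=93.9 kt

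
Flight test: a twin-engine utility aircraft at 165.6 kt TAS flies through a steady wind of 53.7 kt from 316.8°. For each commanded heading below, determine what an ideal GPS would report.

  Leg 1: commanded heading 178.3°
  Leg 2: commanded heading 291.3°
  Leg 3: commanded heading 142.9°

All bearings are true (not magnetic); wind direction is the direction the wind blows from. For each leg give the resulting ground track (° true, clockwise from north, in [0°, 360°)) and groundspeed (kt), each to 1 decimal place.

Leg 1: heading 178.3°; drift -9.8° → track 168.5°, groundspeed 208.9 kt
Leg 2: heading 291.3°; drift -11.2° → track 280.1°, groundspeed 119.4 kt
Leg 3: heading 142.9°; drift -1.5° → track 141.4°, groundspeed 219.1 kt

Leg 1: track=168.5°, groundspeed=208.9 kt
Leg 2: track=280.1°, groundspeed=119.4 kt
Leg 3: track=141.4°, groundspeed=219.1 kt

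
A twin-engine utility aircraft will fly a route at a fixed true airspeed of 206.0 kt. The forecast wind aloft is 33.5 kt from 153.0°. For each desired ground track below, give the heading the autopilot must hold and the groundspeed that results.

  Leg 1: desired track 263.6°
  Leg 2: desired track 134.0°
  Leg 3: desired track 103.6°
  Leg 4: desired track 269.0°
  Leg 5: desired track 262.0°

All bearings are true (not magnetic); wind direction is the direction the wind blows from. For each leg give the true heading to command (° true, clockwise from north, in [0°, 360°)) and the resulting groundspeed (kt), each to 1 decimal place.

Leg 1: desired track 263.6°; wind correction -8.8° → command heading 254.8°, groundspeed 215.4 kt
Leg 2: desired track 134.0°; wind correction +3.0° → command heading 137.0°, groundspeed 174.0 kt
Leg 3: desired track 103.6°; wind correction +7.1° → command heading 110.7°, groundspeed 182.6 kt
Leg 4: desired track 269.0°; wind correction -8.4° → command heading 260.6°, groundspeed 218.5 kt
Leg 5: desired track 262.0°; wind correction -8.8° → command heading 253.2°, groundspeed 214.5 kt

Leg 1: heading=254.8°, groundspeed=215.4 kt
Leg 2: heading=137.0°, groundspeed=174.0 kt
Leg 3: heading=110.7°, groundspeed=182.6 kt
Leg 4: heading=260.6°, groundspeed=218.5 kt
Leg 5: heading=253.2°, groundspeed=214.5 kt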